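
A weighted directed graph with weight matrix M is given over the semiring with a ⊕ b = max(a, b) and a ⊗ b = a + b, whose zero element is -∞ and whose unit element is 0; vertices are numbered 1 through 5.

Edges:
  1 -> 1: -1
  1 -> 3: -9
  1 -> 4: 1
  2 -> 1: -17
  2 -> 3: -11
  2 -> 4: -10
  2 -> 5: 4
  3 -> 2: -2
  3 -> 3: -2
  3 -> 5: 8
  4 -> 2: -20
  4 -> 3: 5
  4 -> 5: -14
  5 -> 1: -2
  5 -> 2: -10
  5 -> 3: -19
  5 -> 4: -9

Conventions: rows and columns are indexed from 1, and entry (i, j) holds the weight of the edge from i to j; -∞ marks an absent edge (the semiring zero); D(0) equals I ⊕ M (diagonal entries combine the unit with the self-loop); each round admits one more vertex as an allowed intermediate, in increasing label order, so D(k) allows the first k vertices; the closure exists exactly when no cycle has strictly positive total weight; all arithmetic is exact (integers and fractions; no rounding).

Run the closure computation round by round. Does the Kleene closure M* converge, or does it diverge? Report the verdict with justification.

D(0):
  [0, -∞, -9, 1, -∞]
  [-17, 0, -11, -10, 4]
  [-∞, -2, 0, -∞, 8]
  [-∞, -20, 5, 0, -14]
  [-2, -10, -19, -9, 0]
D(1):
  [0, -∞, -9, 1, -∞]
  [-17, 0, -11, -10, 4]
  [-∞, -2, 0, -∞, 8]
  [-∞, -20, 5, 0, -14]
  [-2, -10, -11, -1, 0]
D(2):
  [0, -∞, -9, 1, -∞]
  [-17, 0, -11, -10, 4]
  [-19, -2, 0, -12, 8]
  [-37, -20, 5, 0, -14]
  [-2, -10, -11, -1, 0]
D(3):
  [0, -11, -9, 1, -1]
  [-17, 0, -11, -10, 4]
  [-19, -2, 0, -12, 8]
  [-14, 3, 5, 0, 13]
  [-2, -10, -11, -1, 0]
Detection: at round 4, diagonal entry (5, 5) turns strictly positive.
Key observation: the cycle 5->1->4->3->2->5 has total weight (-2) + 1 + 5 + (-2) + 4, which is strictly positive.
Answer: DIVERGES — positive cycle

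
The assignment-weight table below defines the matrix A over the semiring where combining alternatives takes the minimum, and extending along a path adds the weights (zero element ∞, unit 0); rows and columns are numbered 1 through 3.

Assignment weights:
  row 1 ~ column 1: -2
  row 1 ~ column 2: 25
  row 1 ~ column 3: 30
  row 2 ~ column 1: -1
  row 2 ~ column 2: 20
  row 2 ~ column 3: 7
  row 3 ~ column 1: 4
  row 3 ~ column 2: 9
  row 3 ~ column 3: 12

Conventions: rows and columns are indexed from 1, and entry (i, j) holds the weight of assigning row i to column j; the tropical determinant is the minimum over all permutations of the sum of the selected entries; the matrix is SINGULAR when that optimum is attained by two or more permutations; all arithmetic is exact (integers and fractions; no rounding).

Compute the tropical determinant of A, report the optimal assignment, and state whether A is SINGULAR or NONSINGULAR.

σ = (1, 2, 3): (-2) + 20 + 12 = 30
σ = (1, 3, 2): (-2) + 7 + 9 = 14
σ = (2, 1, 3): 25 + (-1) + 12 = 36
σ = (2, 3, 1): 25 + 7 + 4 = 36
σ = (3, 1, 2): 30 + (-1) + 9 = 38
σ = (3, 2, 1): 30 + 20 + 4 = 54
Optimal value attained by: σ = (1, 3, 2).
Answer: det⊕(A) = 14; verdict: NONSINGULAR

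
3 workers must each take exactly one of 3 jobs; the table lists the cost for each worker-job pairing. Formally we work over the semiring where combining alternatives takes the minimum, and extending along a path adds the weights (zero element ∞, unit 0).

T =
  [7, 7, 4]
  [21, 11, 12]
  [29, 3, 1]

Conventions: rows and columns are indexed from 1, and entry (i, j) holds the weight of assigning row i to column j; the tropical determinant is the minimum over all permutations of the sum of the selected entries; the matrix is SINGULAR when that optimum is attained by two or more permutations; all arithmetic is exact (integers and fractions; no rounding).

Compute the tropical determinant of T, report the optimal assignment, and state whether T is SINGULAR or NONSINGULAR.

σ = (1, 2, 3): 7 + 11 + 1 = 19
σ = (1, 3, 2): 7 + 12 + 3 = 22
σ = (2, 1, 3): 7 + 21 + 1 = 29
σ = (2, 3, 1): 7 + 12 + 29 = 48
σ = (3, 1, 2): 4 + 21 + 3 = 28
σ = (3, 2, 1): 4 + 11 + 29 = 44
Optimal value attained by: σ = (1, 2, 3).
Answer: det⊕(T) = 19; verdict: NONSINGULAR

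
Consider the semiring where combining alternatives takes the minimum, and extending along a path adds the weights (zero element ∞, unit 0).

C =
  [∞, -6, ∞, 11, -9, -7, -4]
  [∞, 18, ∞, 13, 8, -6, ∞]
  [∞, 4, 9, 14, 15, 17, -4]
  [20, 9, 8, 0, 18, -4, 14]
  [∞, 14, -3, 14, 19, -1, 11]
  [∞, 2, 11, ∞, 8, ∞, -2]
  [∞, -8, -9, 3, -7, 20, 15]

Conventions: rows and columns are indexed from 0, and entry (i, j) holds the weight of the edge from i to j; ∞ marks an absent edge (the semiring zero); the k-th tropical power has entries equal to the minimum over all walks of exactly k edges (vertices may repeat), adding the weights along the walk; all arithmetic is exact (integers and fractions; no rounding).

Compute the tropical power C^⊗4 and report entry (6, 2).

C^⊗2:
  [31, -12, -13, -1, -11, -12, -9]
  [33, -4, 5, 13, 2, 7, -8]
  [34, -12, -13, -1, -11, -2, 5]
  [20, -2, 5, 0, 4, -4, -6]
  [34, 1, 2, 11, 4, 8, -7]
  [∞, -10, -11, 1, -9, -4, 7]
  [23, -5, -10, 3, 0, -14, -13]
C^⊗3:
  [19, -17, -18, -6, -16, -18, -17]
  [33, -16, -17, -5, -15, -10, 1]
  [19, -9, -14, -1, -4, -18, -17]
  [20, -14, -15, -3, -13, -8, -6]
  [31, -15, -16, -4, -14, -5, -2]
  [21, -7, -12, 1, -2, -16, -15]
  [23, -21, -22, -10, -20, -11, -16]
C^⊗4:
  [14, -25, -26, -14, -24, -23, -22]
  [15, -13, -18, -5, -8, -22, -21]
  [19, -25, -26, -14, -24, -15, -20]
  [17, -14, -16, -3, -13, -20, -19]
  [16, -12, -17, -4, -9, -21, -20]
  [21, -23, -24, -12, -22, -13, -18]
  [10, -24, -25, -13, -23, -27, -26]
Key observation: the optimum is the walk 6->1->5->6->2, with weight (-8) + (-6) + (-2) + (-9) = -25.
Optimal value attained by: walk 6->1->5->6->2.
Answer: (C^⊗4)[6][2] = -25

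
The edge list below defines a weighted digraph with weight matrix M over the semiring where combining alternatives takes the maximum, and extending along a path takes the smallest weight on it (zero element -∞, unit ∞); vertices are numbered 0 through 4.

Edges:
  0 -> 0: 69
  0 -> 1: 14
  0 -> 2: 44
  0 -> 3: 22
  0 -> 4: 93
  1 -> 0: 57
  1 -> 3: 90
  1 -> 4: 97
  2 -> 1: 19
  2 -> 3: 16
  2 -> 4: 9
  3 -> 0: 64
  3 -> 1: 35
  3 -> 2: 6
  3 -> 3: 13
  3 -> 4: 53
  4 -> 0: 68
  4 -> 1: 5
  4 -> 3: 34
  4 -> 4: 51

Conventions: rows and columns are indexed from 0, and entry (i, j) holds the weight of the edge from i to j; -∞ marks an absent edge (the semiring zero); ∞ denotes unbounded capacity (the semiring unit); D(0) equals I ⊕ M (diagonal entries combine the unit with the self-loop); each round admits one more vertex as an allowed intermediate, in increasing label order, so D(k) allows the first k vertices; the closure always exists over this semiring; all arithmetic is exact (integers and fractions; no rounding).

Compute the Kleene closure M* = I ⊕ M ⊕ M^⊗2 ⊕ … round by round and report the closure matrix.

D(0):
  [∞, 14, 44, 22, 93]
  [57, ∞, -∞, 90, 97]
  [-∞, 19, ∞, 16, 9]
  [64, 35, 6, ∞, 53]
  [68, 5, -∞, 34, ∞]
D(1):
  [∞, 14, 44, 22, 93]
  [57, ∞, 44, 90, 97]
  [-∞, 19, ∞, 16, 9]
  [64, 35, 44, ∞, 64]
  [68, 14, 44, 34, ∞]
D(2):
  [∞, 14, 44, 22, 93]
  [57, ∞, 44, 90, 97]
  [19, 19, ∞, 19, 19]
  [64, 35, 44, ∞, 64]
  [68, 14, 44, 34, ∞]
D(3):
  [∞, 19, 44, 22, 93]
  [57, ∞, 44, 90, 97]
  [19, 19, ∞, 19, 19]
  [64, 35, 44, ∞, 64]
  [68, 19, 44, 34, ∞]
D(4):
  [∞, 22, 44, 22, 93]
  [64, ∞, 44, 90, 97]
  [19, 19, ∞, 19, 19]
  [64, 35, 44, ∞, 64]
  [68, 34, 44, 34, ∞]
D(5):
  [∞, 34, 44, 34, 93]
  [68, ∞, 44, 90, 97]
  [19, 19, ∞, 19, 19]
  [64, 35, 44, ∞, 64]
  [68, 34, 44, 34, ∞]
Answer: M* = [[∞, 34, 44, 34, 93], [68, ∞, 44, 90, 97], [19, 19, ∞, 19, 19], [64, 35, 44, ∞, 64], [68, 34, 44, 34, ∞]]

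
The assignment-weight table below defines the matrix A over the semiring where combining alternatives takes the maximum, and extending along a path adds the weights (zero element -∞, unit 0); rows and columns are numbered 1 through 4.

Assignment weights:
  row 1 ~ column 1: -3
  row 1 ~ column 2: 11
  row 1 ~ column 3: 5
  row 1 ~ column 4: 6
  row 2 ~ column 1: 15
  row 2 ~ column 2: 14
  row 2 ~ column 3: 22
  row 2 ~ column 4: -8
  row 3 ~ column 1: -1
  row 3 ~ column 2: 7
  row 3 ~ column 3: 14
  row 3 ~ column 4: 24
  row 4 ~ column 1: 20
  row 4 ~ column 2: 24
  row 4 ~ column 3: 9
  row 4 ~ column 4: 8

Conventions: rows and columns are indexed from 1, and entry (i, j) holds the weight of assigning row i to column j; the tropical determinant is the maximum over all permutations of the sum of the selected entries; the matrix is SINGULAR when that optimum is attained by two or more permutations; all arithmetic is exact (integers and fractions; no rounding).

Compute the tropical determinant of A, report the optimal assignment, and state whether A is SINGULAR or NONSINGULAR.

σ = (1, 2, 3, 4): (-3) + 14 + 14 + 8 = 33
σ = (1, 2, 4, 3): (-3) + 14 + 24 + 9 = 44
σ = (1, 3, 2, 4): (-3) + 22 + 7 + 8 = 34
σ = (1, 3, 4, 2): (-3) + 22 + 24 + 24 = 67
σ = (1, 4, 2, 3): (-3) + (-8) + 7 + 9 = 5
σ = (1, 4, 3, 2): (-3) + (-8) + 14 + 24 = 27
σ = (2, 1, 3, 4): 11 + 15 + 14 + 8 = 48
σ = (2, 1, 4, 3): 11 + 15 + 24 + 9 = 59
σ = (2, 3, 1, 4): 11 + 22 + (-1) + 8 = 40
σ = (2, 3, 4, 1): 11 + 22 + 24 + 20 = 77
σ = (2, 4, 1, 3): 11 + (-8) + (-1) + 9 = 11
σ = (2, 4, 3, 1): 11 + (-8) + 14 + 20 = 37
σ = (3, 1, 2, 4): 5 + 15 + 7 + 8 = 35
σ = (3, 1, 4, 2): 5 + 15 + 24 + 24 = 68
σ = (3, 2, 1, 4): 5 + 14 + (-1) + 8 = 26
σ = (3, 2, 4, 1): 5 + 14 + 24 + 20 = 63
σ = (3, 4, 1, 2): 5 + (-8) + (-1) + 24 = 20
σ = (3, 4, 2, 1): 5 + (-8) + 7 + 20 = 24
σ = (4, 1, 2, 3): 6 + 15 + 7 + 9 = 37
σ = (4, 1, 3, 2): 6 + 15 + 14 + 24 = 59
σ = (4, 2, 1, 3): 6 + 14 + (-1) + 9 = 28
σ = (4, 2, 3, 1): 6 + 14 + 14 + 20 = 54
σ = (4, 3, 1, 2): 6 + 22 + (-1) + 24 = 51
σ = (4, 3, 2, 1): 6 + 22 + 7 + 20 = 55
Optimal value attained by: σ = (2, 3, 4, 1).
Answer: det⊕(A) = 77; verdict: NONSINGULAR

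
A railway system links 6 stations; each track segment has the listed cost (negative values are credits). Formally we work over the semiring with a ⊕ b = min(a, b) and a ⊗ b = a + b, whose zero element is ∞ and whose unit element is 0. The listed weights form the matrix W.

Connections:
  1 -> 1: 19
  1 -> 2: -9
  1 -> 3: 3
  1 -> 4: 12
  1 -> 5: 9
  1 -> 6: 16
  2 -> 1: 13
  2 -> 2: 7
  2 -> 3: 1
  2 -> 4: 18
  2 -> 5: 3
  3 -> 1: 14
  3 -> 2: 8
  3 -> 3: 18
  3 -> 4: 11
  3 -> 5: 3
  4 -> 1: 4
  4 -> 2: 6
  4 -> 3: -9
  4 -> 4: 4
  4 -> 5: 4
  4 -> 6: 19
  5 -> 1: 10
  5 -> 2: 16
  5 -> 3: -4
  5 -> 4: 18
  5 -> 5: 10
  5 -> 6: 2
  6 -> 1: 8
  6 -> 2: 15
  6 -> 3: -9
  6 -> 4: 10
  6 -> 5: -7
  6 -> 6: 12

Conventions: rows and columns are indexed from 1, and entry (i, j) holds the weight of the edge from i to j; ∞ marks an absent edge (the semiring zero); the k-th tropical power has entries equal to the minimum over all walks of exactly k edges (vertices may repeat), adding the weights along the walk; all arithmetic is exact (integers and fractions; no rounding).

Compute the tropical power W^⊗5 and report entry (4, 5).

W^⊗2:
  [4, -2, -8, 9, -6, 11]
  [13, 4, -1, 12, 4, 5]
  [13, 5, -1, 15, 11, 5]
  [5, -5, -5, 2, -6, 6]
  [10, 1, -7, 7, -5, 12]
  [3, -1, -11, 2, -6, -5]
W^⊗3:
  [4, -5, -10, 3, -5, -4]
  [13, 4, -4, 10, -2, 6]
  [13, 4, -4, 10, -2, 13]
  [4, -4, -10, 6, -2, -4]
  [5, 1, -9, 4, -4, -3]
  [3, -6, -14, 0, -12, -4]
W^⊗4:
  [4, -5, -13, 1, -11, -3]
  [8, 4, -6, 7, -1, 0]
  [8, 4, -6, 7, -1, 0]
  [4, -5, -13, 1, -11, 0]
  [5, -4, -12, 2, -10, -2]
  [-2, -6, -16, -3, -11, -10]
W^⊗5:
  [-1, -5, -15, -2, -10, -9]
  [8, -1, -9, 5, -7, 1]
  [8, -1, -9, 5, -7, 1]
  [-1, -5, -15, -2, -10, -9]
  [0, -4, -14, -1, -9, -8]
  [-2, -11, -19, -5, -17, -9]
Key observation: the optimum is the walk 4->3->5->6->3->5, with weight (-9) + 3 + 2 + (-9) + 3 = -10.
Optimal value attained by: walk 4->3->5->6->3->5.
Answer: (W^⊗5)[4][5] = -10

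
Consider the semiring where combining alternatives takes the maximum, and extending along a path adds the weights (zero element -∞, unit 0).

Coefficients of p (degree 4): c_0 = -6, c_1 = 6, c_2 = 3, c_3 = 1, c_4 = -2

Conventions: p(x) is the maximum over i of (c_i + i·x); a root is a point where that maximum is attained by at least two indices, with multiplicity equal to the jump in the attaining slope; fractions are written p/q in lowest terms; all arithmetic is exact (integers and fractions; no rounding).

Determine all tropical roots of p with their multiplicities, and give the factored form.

hull edge (i=0, c=-6) to (i=1, c=6): slope 12, span 1
hull edge (i=1, c=6) to (i=3, c=1): slope -5/2, span 2
hull edge (i=3, c=1) to (i=4, c=-2): slope -3, span 1
Factored form: p(x) = -2 ⊗ (x ⊕ (-12)) ⊗ (x ⊕ 5/2) ⊗ (x ⊕ 5/2) ⊗ (x ⊕ 3)
Answer: roots = -12 (mult 1), 5/2 (mult 2), 3 (mult 1)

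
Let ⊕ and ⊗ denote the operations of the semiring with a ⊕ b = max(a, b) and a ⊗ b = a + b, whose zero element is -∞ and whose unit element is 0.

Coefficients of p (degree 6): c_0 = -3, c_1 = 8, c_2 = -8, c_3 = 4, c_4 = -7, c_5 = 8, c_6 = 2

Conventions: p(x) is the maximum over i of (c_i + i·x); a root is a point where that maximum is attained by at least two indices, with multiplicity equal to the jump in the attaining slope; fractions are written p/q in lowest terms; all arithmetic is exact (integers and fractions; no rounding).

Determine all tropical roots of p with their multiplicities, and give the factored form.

hull edge (i=0, c=-3) to (i=1, c=8): slope 11, span 1
hull edge (i=1, c=8) to (i=5, c=8): slope 0, span 4
hull edge (i=5, c=8) to (i=6, c=2): slope -6, span 1
Factored form: p(x) = 2 ⊗ (x ⊕ (-11)) ⊗ (x ⊕ 0) ⊗ (x ⊕ 0) ⊗ (x ⊕ 0) ⊗ (x ⊕ 0) ⊗ (x ⊕ 6)
Answer: roots = -11 (mult 1), 0 (mult 4), 6 (mult 1)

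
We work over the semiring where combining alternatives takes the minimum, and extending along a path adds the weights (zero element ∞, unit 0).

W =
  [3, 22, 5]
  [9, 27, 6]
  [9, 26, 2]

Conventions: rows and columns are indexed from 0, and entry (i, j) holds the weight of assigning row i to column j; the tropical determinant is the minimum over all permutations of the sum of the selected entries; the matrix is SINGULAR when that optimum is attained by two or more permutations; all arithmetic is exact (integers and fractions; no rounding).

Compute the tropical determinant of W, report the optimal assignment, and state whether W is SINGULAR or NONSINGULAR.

σ = (0, 1, 2): 3 + 27 + 2 = 32
σ = (0, 2, 1): 3 + 6 + 26 = 35
σ = (1, 0, 2): 22 + 9 + 2 = 33
σ = (1, 2, 0): 22 + 6 + 9 = 37
σ = (2, 0, 1): 5 + 9 + 26 = 40
σ = (2, 1, 0): 5 + 27 + 9 = 41
Optimal value attained by: σ = (0, 1, 2).
Answer: det⊕(W) = 32; verdict: NONSINGULAR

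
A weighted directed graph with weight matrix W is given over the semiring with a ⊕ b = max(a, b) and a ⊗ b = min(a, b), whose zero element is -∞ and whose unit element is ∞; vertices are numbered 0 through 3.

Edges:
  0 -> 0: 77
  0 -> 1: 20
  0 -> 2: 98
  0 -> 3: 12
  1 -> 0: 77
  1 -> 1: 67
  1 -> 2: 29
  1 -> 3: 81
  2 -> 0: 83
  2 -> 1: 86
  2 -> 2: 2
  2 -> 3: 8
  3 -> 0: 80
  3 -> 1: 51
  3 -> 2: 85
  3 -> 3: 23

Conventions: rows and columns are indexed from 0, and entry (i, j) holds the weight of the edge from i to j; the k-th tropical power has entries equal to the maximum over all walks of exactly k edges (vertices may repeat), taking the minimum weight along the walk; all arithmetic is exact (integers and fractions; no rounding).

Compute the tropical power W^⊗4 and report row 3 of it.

W^⊗2:
  [83, 86, 77, 20]
  [80, 67, 81, 67]
  [77, 67, 83, 81]
  [83, 85, 80, 51]
W^⊗3:
  [77, 77, 83, 81]
  [81, 81, 80, 67]
  [83, 83, 81, 67]
  [80, 80, 83, 81]
W^⊗4:
  [83, 83, 81, 77]
  [80, 80, 81, 81]
  [81, 81, 83, 81]
  [83, 83, 81, 80]
Answer: row 3 of W^⊗4 = [83, 83, 81, 80]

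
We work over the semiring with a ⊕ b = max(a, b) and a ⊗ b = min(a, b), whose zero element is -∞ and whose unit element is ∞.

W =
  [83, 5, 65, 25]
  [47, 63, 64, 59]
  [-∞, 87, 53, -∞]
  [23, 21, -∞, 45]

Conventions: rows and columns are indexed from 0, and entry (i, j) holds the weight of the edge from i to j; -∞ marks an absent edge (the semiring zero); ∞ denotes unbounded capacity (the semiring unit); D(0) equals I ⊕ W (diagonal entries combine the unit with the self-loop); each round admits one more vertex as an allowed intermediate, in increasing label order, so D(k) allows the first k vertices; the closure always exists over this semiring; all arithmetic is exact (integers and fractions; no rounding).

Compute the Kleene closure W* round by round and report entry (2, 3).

D(0):
  [∞, 5, 65, 25]
  [47, ∞, 64, 59]
  [-∞, 87, ∞, -∞]
  [23, 21, -∞, ∞]
D(1):
  [∞, 5, 65, 25]
  [47, ∞, 64, 59]
  [-∞, 87, ∞, -∞]
  [23, 21, 23, ∞]
D(2):
  [∞, 5, 65, 25]
  [47, ∞, 64, 59]
  [47, 87, ∞, 59]
  [23, 21, 23, ∞]
D(3):
  [∞, 65, 65, 59]
  [47, ∞, 64, 59]
  [47, 87, ∞, 59]
  [23, 23, 23, ∞]
D(4):
  [∞, 65, 65, 59]
  [47, ∞, 64, 59]
  [47, 87, ∞, 59]
  [23, 23, 23, ∞]
Answer: W*[2][3] = 59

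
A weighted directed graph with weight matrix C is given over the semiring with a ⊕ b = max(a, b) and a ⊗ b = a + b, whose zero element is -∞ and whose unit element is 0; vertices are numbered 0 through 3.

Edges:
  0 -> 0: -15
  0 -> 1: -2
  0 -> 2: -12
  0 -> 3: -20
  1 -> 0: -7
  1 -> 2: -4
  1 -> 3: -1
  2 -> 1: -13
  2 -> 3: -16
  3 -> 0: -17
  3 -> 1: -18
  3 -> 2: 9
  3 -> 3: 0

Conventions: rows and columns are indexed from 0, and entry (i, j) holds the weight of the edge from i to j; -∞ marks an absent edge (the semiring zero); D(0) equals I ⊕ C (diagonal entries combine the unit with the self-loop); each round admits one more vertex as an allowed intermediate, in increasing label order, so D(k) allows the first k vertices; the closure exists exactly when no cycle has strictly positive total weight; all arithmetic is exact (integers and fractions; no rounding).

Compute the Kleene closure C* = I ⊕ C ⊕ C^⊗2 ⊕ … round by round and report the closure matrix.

D(0):
  [0, -2, -12, -20]
  [-7, 0, -4, -1]
  [-∞, -13, 0, -16]
  [-17, -18, 9, 0]
D(1):
  [0, -2, -12, -20]
  [-7, 0, -4, -1]
  [-∞, -13, 0, -16]
  [-17, -18, 9, 0]
D(2):
  [0, -2, -6, -3]
  [-7, 0, -4, -1]
  [-20, -13, 0, -14]
  [-17, -18, 9, 0]
D(3):
  [0, -2, -6, -3]
  [-7, 0, -4, -1]
  [-20, -13, 0, -14]
  [-11, -4, 9, 0]
D(4):
  [0, -2, 6, -3]
  [-7, 0, 8, -1]
  [-20, -13, 0, -14]
  [-11, -4, 9, 0]
Answer: C* = [[0, -2, 6, -3], [-7, 0, 8, -1], [-20, -13, 0, -14], [-11, -4, 9, 0]]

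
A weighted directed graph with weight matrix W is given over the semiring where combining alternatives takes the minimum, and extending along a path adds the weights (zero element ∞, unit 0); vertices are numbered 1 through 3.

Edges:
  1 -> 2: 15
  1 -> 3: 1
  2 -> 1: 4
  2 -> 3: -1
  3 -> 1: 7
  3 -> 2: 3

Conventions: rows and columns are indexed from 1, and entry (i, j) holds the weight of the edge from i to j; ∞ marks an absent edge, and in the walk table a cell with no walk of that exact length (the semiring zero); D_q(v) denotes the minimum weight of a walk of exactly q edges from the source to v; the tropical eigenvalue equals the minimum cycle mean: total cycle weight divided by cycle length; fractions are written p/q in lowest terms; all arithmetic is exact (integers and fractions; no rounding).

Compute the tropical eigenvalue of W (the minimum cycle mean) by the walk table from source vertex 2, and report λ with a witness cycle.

q=0: [∞, 0, ∞]
q=1: [4, ∞, -1]
q=2: [6, 2, 5]
q=3: [6, 8, 1]
Optimal cycle mean attained by: cycle 2->3->2, total (-1) + 3, length 2.
Answer: λ = 1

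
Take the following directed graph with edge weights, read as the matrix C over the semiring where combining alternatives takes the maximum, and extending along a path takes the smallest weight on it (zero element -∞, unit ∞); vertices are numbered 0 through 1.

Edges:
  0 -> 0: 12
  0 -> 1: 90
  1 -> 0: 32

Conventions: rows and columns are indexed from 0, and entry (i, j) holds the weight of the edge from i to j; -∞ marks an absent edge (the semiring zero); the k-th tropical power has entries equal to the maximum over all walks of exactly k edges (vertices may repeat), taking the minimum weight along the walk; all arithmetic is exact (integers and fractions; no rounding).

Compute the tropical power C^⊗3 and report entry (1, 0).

C^⊗2:
  [32, 12]
  [12, 32]
C^⊗3:
  [12, 32]
  [32, 12]
Key observation: the optimum is the walk 1->0->1->0, with weight 32 min 90 min 32 = 32.
Optimal value attained by: walk 1->0->1->0.
Answer: (C^⊗3)[1][0] = 32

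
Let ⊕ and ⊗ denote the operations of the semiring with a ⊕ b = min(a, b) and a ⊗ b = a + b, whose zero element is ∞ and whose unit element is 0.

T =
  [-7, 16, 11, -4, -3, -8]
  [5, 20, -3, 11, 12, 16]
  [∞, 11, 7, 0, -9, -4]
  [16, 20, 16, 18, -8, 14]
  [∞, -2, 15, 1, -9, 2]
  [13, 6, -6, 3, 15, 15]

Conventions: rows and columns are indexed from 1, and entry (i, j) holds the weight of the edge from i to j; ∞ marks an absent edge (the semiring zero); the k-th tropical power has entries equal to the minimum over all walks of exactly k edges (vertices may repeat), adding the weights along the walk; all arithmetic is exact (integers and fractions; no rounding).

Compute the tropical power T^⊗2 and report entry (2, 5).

T^⊗2:
  [-14, -5, -14, -11, -12, -15]
  [-2, 8, 4, -3, -12, -7]
  [9, -11, -10, -8, -18, -7]
  [9, -10, 7, -7, -17, -6]
  [3, -11, -5, -8, -18, -7]
  [6, 5, 1, -6, -15, -10]
Key observation: the optimum is the walk 2->3->5, with weight (-3) + (-9) = -12.
Optimal value attained by: walk 2->3->5.
Answer: (T^⊗2)[2][5] = -12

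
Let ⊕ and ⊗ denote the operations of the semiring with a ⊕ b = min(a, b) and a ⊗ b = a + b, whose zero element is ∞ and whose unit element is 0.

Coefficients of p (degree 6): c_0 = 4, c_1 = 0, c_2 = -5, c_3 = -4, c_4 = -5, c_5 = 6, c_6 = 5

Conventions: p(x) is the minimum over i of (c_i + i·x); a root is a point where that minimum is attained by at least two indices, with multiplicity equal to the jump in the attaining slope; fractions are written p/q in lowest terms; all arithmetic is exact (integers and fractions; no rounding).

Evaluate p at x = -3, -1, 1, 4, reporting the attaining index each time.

p(-3) = min(4+0·(-3)=4, 0+1·(-3)=-3, -5+2·(-3)=-11, -4+3·(-3)=-13, -5+4·(-3)=-17, 6+5·(-3)=-9, 5+6·(-3)=-13) = -17 (attained by i=4)
p(-1) = min(4+0·(-1)=4, 0+1·(-1)=-1, -5+2·(-1)=-7, -4+3·(-1)=-7, -5+4·(-1)=-9, 6+5·(-1)=1, 5+6·(-1)=-1) = -9 (attained by i=4)
p(1) = min(4+0·1=4, 0+1·1=1, -5+2·1=-3, -4+3·1=-1, -5+4·1=-1, 6+5·1=11, 5+6·1=11) = -3 (attained by i=2)
p(4) = min(4+0·4=4, 0+1·4=4, -5+2·4=3, -4+3·4=8, -5+4·4=11, 6+5·4=26, 5+6·4=29) = 3 (attained by i=2)
Answer: p(-3) = -17; p(-1) = -9; p(1) = -3; p(4) = 3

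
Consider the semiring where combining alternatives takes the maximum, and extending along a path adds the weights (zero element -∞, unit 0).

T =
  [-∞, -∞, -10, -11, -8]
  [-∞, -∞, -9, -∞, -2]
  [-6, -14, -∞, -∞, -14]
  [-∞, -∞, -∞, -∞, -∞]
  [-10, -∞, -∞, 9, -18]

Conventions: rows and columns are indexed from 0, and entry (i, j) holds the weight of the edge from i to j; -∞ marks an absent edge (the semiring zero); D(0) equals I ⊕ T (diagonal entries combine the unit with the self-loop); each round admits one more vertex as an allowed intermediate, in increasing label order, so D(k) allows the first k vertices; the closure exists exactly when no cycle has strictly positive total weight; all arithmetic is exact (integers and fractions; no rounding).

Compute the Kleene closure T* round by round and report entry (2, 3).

D(0):
  [0, -∞, -10, -11, -8]
  [-∞, 0, -9, -∞, -2]
  [-6, -14, 0, -∞, -14]
  [-∞, -∞, -∞, 0, -∞]
  [-10, -∞, -∞, 9, 0]
D(1):
  [0, -∞, -10, -11, -8]
  [-∞, 0, -9, -∞, -2]
  [-6, -14, 0, -17, -14]
  [-∞, -∞, -∞, 0, -∞]
  [-10, -∞, -20, 9, 0]
D(2):
  [0, -∞, -10, -11, -8]
  [-∞, 0, -9, -∞, -2]
  [-6, -14, 0, -17, -14]
  [-∞, -∞, -∞, 0, -∞]
  [-10, -∞, -20, 9, 0]
D(3):
  [0, -24, -10, -11, -8]
  [-15, 0, -9, -26, -2]
  [-6, -14, 0, -17, -14]
  [-∞, -∞, -∞, 0, -∞]
  [-10, -34, -20, 9, 0]
D(4):
  [0, -24, -10, -11, -8]
  [-15, 0, -9, -26, -2]
  [-6, -14, 0, -17, -14]
  [-∞, -∞, -∞, 0, -∞]
  [-10, -34, -20, 9, 0]
D(5):
  [0, -24, -10, 1, -8]
  [-12, 0, -9, 7, -2]
  [-6, -14, 0, -5, -14]
  [-∞, -∞, -∞, 0, -∞]
  [-10, -34, -20, 9, 0]
Answer: T*[2][3] = -5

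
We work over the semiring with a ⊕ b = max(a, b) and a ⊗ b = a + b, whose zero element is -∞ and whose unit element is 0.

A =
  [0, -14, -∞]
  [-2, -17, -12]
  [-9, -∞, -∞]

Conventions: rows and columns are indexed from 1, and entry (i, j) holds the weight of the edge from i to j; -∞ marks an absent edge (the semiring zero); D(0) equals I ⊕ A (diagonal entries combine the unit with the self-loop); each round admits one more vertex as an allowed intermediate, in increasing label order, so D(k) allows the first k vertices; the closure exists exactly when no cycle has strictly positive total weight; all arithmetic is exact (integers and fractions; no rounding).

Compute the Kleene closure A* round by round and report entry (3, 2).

D(0):
  [0, -14, -∞]
  [-2, 0, -12]
  [-9, -∞, 0]
D(1):
  [0, -14, -∞]
  [-2, 0, -12]
  [-9, -23, 0]
D(2):
  [0, -14, -26]
  [-2, 0, -12]
  [-9, -23, 0]
D(3):
  [0, -14, -26]
  [-2, 0, -12]
  [-9, -23, 0]
Answer: A*[3][2] = -23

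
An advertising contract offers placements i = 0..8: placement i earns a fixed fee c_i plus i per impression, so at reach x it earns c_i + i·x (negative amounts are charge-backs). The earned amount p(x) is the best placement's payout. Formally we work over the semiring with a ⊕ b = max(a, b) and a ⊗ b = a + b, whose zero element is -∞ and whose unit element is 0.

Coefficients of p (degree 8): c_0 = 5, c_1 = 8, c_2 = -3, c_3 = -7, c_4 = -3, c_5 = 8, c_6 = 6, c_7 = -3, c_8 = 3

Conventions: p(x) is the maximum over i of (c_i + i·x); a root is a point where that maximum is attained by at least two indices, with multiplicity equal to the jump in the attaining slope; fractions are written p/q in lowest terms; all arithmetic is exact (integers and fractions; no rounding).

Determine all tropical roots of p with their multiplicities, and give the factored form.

hull edge (i=0, c=5) to (i=1, c=8): slope 3, span 1
hull edge (i=1, c=8) to (i=5, c=8): slope 0, span 4
hull edge (i=5, c=8) to (i=8, c=3): slope -5/3, span 3
Factored form: p(x) = 3 ⊗ (x ⊕ (-3)) ⊗ (x ⊕ 0) ⊗ (x ⊕ 0) ⊗ (x ⊕ 0) ⊗ (x ⊕ 0) ⊗ (x ⊕ 5/3) ⊗ (x ⊕ 5/3) ⊗ (x ⊕ 5/3)
Answer: roots = -3 (mult 1), 0 (mult 4), 5/3 (mult 3)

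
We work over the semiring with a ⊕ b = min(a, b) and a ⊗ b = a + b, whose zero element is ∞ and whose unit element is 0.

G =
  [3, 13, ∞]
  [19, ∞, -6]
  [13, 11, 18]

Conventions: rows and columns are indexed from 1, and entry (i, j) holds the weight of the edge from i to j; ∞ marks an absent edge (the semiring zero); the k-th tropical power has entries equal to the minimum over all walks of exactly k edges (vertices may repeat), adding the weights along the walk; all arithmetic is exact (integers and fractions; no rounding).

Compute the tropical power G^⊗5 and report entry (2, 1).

G^⊗2:
  [6, 16, 7]
  [7, 5, 12]
  [16, 26, 5]
G^⊗3:
  [9, 18, 10]
  [10, 20, -1]
  [18, 16, 20]
G^⊗4:
  [12, 21, 12]
  [12, 10, 14]
  [21, 31, 10]
G^⊗5:
  [15, 23, 15]
  [15, 25, 4]
  [23, 21, 25]
Key observation: the optimum is the walk 2->3->2->3->1->1, with weight (-6) + 11 + (-6) + 13 + 3 = 15.
Optimal value attained by: walk 2->3->2->3->1->1.
Answer: (G^⊗5)[2][1] = 15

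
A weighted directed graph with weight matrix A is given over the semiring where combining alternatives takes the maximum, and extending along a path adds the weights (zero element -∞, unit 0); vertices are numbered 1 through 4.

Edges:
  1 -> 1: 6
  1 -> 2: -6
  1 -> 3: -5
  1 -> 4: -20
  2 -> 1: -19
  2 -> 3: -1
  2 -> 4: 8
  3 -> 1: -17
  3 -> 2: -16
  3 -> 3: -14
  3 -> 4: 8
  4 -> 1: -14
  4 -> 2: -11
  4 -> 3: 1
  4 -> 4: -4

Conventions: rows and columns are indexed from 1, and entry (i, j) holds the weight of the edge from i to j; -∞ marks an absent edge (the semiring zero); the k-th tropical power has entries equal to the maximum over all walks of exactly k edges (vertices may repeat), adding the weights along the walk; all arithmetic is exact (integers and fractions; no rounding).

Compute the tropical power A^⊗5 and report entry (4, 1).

A^⊗2:
  [12, 0, 1, 3]
  [-6, -3, 9, 7]
  [-6, -3, 9, 4]
  [-8, -15, -3, 9]
A^⊗3:
  [18, 6, 7, 9]
  [0, -4, 8, 17]
  [0, -7, 5, 17]
  [-2, -2, 10, 5]
A^⊗4:
  [24, 12, 13, 15]
  [6, 6, 18, 16]
  [6, 6, 18, 13]
  [4, -6, 6, 18]
A^⊗5:
  [30, 18, 19, 21]
  [12, 5, 17, 26]
  [12, 2, 14, 26]
  [10, 7, 19, 14]
Key observation: the optimum is the walk 4->1->1->1->1->1, with weight (-14) + 6 + 6 + 6 + 6 = 10.
Optimal value attained by: walk 4->1->1->1->1->1.
Answer: (A^⊗5)[4][1] = 10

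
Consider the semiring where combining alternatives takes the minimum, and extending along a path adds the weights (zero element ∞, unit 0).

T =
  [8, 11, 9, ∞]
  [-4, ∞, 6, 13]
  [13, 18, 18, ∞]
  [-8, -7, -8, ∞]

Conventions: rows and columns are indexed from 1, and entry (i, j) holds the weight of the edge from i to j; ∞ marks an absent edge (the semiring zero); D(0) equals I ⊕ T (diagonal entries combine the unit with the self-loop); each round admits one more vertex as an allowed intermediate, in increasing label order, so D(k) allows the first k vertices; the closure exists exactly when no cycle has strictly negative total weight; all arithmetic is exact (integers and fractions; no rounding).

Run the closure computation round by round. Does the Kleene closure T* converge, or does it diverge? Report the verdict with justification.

D(0):
  [0, 11, 9, ∞]
  [-4, 0, 6, 13]
  [13, 18, 0, ∞]
  [-8, -7, -8, 0]
D(1):
  [0, 11, 9, ∞]
  [-4, 0, 5, 13]
  [13, 18, 0, ∞]
  [-8, -7, -8, 0]
D(2):
  [0, 11, 9, 24]
  [-4, 0, 5, 13]
  [13, 18, 0, 31]
  [-11, -7, -8, 0]
D(3):
  [0, 11, 9, 24]
  [-4, 0, 5, 13]
  [13, 18, 0, 31]
  [-11, -7, -8, 0]
D(4):
  [0, 11, 9, 24]
  [-4, 0, 5, 13]
  [13, 18, 0, 31]
  [-11, -7, -8, 0]
Key observation: every diagonal entry stays at the unit through all rounds, so no improving cycle exists.
Answer: CONVERGES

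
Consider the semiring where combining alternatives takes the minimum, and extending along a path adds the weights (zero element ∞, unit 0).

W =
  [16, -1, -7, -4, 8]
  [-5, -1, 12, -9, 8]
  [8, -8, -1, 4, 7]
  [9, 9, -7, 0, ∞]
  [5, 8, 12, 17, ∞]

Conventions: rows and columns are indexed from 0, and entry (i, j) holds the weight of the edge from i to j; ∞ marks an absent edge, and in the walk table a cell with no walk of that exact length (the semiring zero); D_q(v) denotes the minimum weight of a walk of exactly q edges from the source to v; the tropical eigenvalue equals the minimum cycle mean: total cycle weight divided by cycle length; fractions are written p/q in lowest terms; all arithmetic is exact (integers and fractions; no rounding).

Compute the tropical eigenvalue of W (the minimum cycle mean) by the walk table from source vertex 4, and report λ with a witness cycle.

q=0: [∞, ∞, ∞, ∞, 0]
q=1: [5, 8, 12, 17, ∞]
q=2: [3, 4, -2, -1, 13]
q=3: [-1, -10, -8, -5, 5]
q=4: [-15, -16, -12, -19, -2]
q=5: [-21, -20, -26, -25, -8]
Optimal cycle mean attained by: cycle 1->3->2->1, total (-9) + (-7) + (-8), length 3.
Answer: λ = -8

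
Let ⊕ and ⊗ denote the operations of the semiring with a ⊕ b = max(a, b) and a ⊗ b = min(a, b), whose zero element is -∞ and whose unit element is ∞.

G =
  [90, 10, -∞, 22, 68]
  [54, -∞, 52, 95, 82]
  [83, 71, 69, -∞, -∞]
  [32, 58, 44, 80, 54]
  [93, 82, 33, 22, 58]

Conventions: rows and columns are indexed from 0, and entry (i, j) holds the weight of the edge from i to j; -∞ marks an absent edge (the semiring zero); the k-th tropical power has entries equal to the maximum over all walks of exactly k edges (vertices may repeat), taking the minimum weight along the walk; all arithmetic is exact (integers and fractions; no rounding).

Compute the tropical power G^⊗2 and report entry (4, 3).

G^⊗2:
  [90, 68, 33, 22, 68]
  [82, 82, 52, 80, 58]
  [83, 69, 69, 71, 71]
  [54, 58, 52, 80, 58]
  [90, 58, 52, 82, 82]
Key observation: the optimum is the walk 4->1->3, with weight 82 min 95 = 82.
Optimal value attained by: walk 4->1->3.
Answer: (G^⊗2)[4][3] = 82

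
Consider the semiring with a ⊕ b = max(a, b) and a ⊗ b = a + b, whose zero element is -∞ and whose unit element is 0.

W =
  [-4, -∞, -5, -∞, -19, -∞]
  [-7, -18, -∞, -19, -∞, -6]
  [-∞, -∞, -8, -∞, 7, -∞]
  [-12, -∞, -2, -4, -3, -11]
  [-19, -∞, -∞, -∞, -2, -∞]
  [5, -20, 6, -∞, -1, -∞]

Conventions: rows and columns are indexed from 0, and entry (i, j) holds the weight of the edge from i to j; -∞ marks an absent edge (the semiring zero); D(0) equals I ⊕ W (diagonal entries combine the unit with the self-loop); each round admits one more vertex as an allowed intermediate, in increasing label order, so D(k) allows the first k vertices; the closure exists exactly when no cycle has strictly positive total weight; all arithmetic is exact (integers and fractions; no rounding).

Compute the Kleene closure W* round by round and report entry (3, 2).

D(0):
  [0, -∞, -5, -∞, -19, -∞]
  [-7, 0, -∞, -19, -∞, -6]
  [-∞, -∞, 0, -∞, 7, -∞]
  [-12, -∞, -2, 0, -3, -11]
  [-19, -∞, -∞, -∞, 0, -∞]
  [5, -20, 6, -∞, -1, 0]
D(1):
  [0, -∞, -5, -∞, -19, -∞]
  [-7, 0, -12, -19, -26, -6]
  [-∞, -∞, 0, -∞, 7, -∞]
  [-12, -∞, -2, 0, -3, -11]
  [-19, -∞, -24, -∞, 0, -∞]
  [5, -20, 6, -∞, -1, 0]
D(2):
  [0, -∞, -5, -∞, -19, -∞]
  [-7, 0, -12, -19, -26, -6]
  [-∞, -∞, 0, -∞, 7, -∞]
  [-12, -∞, -2, 0, -3, -11]
  [-19, -∞, -24, -∞, 0, -∞]
  [5, -20, 6, -39, -1, 0]
D(3):
  [0, -∞, -5, -∞, 2, -∞]
  [-7, 0, -12, -19, -5, -6]
  [-∞, -∞, 0, -∞, 7, -∞]
  [-12, -∞, -2, 0, 5, -11]
  [-19, -∞, -24, -∞, 0, -∞]
  [5, -20, 6, -39, 13, 0]
D(4):
  [0, -∞, -5, -∞, 2, -∞]
  [-7, 0, -12, -19, -5, -6]
  [-∞, -∞, 0, -∞, 7, -∞]
  [-12, -∞, -2, 0, 5, -11]
  [-19, -∞, -24, -∞, 0, -∞]
  [5, -20, 6, -39, 13, 0]
D(5):
  [0, -∞, -5, -∞, 2, -∞]
  [-7, 0, -12, -19, -5, -6]
  [-12, -∞, 0, -∞, 7, -∞]
  [-12, -∞, -2, 0, 5, -11]
  [-19, -∞, -24, -∞, 0, -∞]
  [5, -20, 6, -39, 13, 0]
D(6):
  [0, -∞, -5, -∞, 2, -∞]
  [-1, 0, 0, -19, 7, -6]
  [-12, -∞, 0, -∞, 7, -∞]
  [-6, -31, -2, 0, 5, -11]
  [-19, -∞, -24, -∞, 0, -∞]
  [5, -20, 6, -39, 13, 0]
Answer: W*[3][2] = -2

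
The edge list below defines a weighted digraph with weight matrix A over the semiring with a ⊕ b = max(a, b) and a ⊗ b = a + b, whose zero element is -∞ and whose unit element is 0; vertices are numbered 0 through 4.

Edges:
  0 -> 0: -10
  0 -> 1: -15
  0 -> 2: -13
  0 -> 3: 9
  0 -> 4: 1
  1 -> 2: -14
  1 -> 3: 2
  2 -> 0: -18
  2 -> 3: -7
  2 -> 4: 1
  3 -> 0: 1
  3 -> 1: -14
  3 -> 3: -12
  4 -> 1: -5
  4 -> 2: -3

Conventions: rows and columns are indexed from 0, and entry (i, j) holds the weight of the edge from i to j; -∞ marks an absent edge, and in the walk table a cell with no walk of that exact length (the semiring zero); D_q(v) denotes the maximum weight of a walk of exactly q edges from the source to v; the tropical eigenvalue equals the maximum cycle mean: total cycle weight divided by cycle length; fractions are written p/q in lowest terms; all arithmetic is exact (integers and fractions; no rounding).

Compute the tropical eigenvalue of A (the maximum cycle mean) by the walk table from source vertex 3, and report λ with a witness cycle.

q=0: [-∞, -∞, -∞, 0, -∞]
q=1: [1, -14, -∞, -12, -∞]
q=2: [-9, -14, -12, 10, 2]
q=3: [11, -3, -1, 0, -8]
q=4: [1, -4, -2, 20, 12]
q=5: [21, 7, 9, 10, 2]
Optimal cycle mean attained by: cycle 0->3->0, total 9 + 1, length 2.
Answer: λ = 5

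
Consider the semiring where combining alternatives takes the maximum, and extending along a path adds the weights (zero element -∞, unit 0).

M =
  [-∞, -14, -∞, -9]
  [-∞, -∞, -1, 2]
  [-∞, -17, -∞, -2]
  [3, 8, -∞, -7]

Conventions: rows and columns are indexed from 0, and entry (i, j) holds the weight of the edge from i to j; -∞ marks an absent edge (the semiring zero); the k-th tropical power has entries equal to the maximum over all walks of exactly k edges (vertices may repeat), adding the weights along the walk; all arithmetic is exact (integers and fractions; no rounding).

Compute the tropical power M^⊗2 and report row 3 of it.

M^⊗2:
  [-6, -1, -15, -12]
  [5, 10, -∞, -3]
  [1, 6, -18, -9]
  [-4, 1, 7, 10]
Answer: row 3 of M^⊗2 = [-4, 1, 7, 10]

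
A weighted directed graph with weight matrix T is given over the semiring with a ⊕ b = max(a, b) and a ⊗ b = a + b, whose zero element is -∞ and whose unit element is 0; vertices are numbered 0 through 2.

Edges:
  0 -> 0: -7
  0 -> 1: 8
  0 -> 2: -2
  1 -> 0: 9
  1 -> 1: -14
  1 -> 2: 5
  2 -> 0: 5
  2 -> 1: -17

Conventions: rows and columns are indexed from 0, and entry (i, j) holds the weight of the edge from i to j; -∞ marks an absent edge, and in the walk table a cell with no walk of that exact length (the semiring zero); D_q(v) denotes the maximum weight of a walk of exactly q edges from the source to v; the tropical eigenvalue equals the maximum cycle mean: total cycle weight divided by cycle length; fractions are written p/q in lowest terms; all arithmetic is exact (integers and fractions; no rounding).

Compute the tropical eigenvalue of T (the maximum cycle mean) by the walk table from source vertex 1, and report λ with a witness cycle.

q=0: [-∞, 0, -∞]
q=1: [9, -14, 5]
q=2: [10, 17, 7]
q=3: [26, 18, 22]
Optimal cycle mean attained by: cycle 0->1->0, total 8 + 9, length 2.
Answer: λ = 17/2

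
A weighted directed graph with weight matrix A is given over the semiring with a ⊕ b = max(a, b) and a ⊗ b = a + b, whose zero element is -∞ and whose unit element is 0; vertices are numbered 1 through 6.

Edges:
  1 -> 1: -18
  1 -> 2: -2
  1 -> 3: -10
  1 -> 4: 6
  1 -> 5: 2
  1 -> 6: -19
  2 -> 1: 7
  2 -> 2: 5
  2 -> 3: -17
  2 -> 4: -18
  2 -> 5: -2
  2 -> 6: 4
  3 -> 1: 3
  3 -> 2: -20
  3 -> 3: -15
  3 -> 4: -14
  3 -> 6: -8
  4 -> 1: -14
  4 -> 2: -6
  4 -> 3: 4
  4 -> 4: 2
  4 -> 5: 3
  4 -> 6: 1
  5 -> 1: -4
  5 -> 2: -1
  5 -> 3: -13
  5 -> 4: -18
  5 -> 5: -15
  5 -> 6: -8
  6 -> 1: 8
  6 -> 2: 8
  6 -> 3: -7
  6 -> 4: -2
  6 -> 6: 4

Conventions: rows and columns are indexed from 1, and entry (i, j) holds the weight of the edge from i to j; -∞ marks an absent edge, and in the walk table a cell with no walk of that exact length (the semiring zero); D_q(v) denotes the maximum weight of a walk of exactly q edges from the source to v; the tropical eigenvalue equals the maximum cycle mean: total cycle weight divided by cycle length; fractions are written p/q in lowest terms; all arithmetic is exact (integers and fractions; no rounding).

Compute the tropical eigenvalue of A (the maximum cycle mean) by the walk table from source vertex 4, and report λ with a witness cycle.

q=0: [-∞, -∞, -∞, 0, -∞, -∞]
q=1: [-14, -6, 4, 2, 3, 1]
q=2: [9, 9, 6, 4, 5, 5]
q=3: [16, 14, 8, 15, 11, 13]
q=4: [21, 21, 19, 22, 18, 18]
q=5: [28, 26, 26, 27, 25, 25]
q=6: [33, 33, 31, 34, 30, 30]
Optimal cycle mean attained by: cycle 2->6->2, total 4 + 8, length 2.
Answer: λ = 6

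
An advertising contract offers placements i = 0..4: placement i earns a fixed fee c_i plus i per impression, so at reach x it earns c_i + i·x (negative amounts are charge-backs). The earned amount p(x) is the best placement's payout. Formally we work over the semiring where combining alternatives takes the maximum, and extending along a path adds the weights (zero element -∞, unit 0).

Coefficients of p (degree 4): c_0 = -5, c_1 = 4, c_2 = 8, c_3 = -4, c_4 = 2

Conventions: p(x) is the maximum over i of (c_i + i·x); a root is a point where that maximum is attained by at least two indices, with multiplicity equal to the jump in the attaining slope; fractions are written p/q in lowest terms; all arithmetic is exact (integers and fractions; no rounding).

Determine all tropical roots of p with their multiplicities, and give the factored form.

hull edge (i=0, c=-5) to (i=1, c=4): slope 9, span 1
hull edge (i=1, c=4) to (i=2, c=8): slope 4, span 1
hull edge (i=2, c=8) to (i=4, c=2): slope -3, span 2
Factored form: p(x) = 2 ⊗ (x ⊕ (-9)) ⊗ (x ⊕ (-4)) ⊗ (x ⊕ 3) ⊗ (x ⊕ 3)
Answer: roots = -9 (mult 1), -4 (mult 1), 3 (mult 2)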